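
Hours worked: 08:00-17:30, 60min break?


8h 30m (510 minutes)

Total time = (17×60+30) - (8×60+0)
= 1050 - 480 = 570 min
Minus break: 570 - 60 = 510 min
= 8h 30m


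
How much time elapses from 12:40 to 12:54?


End time in minutes: 12×60 + 54 = 774
Start time in minutes: 12×60 + 40 = 760
Difference = 774 - 760 = 14 minutes
= 0 hours 14 minutes

0h 14m


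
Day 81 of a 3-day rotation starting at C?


Shift B

Shifts: A, B, C
Start: C (index 2)
Day 81: (2 + 81 - 1) mod 3
= 82 mod 3
= 1
Index 1 → shift B


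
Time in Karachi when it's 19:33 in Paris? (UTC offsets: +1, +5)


Time difference = UTC+5 - UTC+1 = +4 hours
New hour = (19 + 4) mod 24
= 23 mod 24 = 23
Minutes unchanged → 23:33

23:33


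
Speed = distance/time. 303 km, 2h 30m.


Distance: 303 km
Time: 2h 30m = 150 min = 150/60 = 5/2 hours
Speed = 303 ÷ (5/2) = 303 × 2 / 5 = 606/5 = 121.2 km/h

121.2 km/h


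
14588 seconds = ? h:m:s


Hours: 14588 ÷ 3600 = 4 remainder 188
Minutes: 188 ÷ 60 = 3 remainder 8
Seconds: 8

4h 3m 8s


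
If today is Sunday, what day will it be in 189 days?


Sunday

Start: Sunday (index 6)
(6 + 189) mod 7
= 195 mod 7
= 6
Index 6 → Sunday


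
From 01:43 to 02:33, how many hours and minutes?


0h 50m

End time in minutes: 2×60 + 33 = 153
Start time in minutes: 1×60 + 43 = 103
Difference = 153 - 103 = 50 minutes
= 0 hours 50 minutes


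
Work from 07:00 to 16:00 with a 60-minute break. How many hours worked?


8h 0m (480 minutes)

Total time = (16×60+0) - (7×60+0)
= 960 - 420 = 540 min
Minus break: 540 - 60 = 480 min
= 8h 0m


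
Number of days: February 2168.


29 days

Month: February (month 2)
February: 28 or 29 (leap year)
2168 leap year? Yes


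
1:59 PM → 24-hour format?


13:59

Input: 1:59 PM
PM: 1 + 12 = 13


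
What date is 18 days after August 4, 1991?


Start: August 4, 1991
Add 18 days
August 4 + 18 = August 22, 1991

August 22, 1991


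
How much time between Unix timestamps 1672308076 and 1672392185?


Difference = 1672392185 - 1672308076 = 84109 seconds
In hours: 84109 / 3600 ≈ 23.4
In days: 84109 / 86400 ≈ 0.97

84109 seconds (23.4 hours / 0.97 days)


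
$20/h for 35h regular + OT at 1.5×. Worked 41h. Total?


$880.00

Regular: 35h × $20 = $700.00
Overtime: 41 - 35 = 6h
OT pay: 6h × $20 × 1.5 = $180.00
Total = $700.00 + $180.00 = $880.00


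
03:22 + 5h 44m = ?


09:06

Start: 202 minutes from midnight
Add: 344 minutes
Total: 546 minutes
Hours: 546 ÷ 60 = 9 remainder 6


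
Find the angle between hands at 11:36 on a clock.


132.0°

Hour hand = 11×30 + 36×0.5 = 348.0°
Minute hand = 36×6 = 216°
Difference = |348.0 - 216| = 132.0°


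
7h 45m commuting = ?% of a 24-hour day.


Time: 465 minutes
Day: 1440 minutes
Percentage = (465/1440) × 100 ≈ 32.3%

32.3%


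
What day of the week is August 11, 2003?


Zeller's congruence:
q=11, m=8, k=3, j=20
h = (11 + ⌊13×9/5⌋ + 3 + ⌊3/4⌋ + ⌊20/4⌋ - 2×20) mod 7
= (11 + 23 + 3 + 0 + 5 - 40) mod 7
= 2 mod 7 = 2
h=2 → Monday

Monday


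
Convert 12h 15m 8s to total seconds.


Hours: 12 × 3600 = 43200
Minutes: 15 × 60 = 900
Seconds: 8
Total = 43200 + 900 + 8 = 44108

44108 seconds


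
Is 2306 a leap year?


Rules: divisible by 4 AND (not by 100 OR by 400)
2306 ÷ 4 = 576 remainder 2 → not divisible by 4
Not divisible by 4 → not a leap year

No


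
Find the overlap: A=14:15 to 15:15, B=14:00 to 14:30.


15 minutes

Meeting A: 855-915 (in minutes from midnight)
Meeting B: 840-870
Overlap start = max(855, 840) = 855
Overlap end = min(915, 870) = 870
Overlap = max(0, 870 - 855) = 15 min


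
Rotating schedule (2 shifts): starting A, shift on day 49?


Shifts: A, B
Start: A (index 0)
Day 49: (0 + 49 - 1) mod 2
= 48 mod 2
= 0
Index 0 → shift A

Shift A


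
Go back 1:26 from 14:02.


12:36

Start: 842 minutes from midnight
Subtract: 86 minutes
Remaining: 842 - 86 = 756
Hours: 12, Minutes: 36


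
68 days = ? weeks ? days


Weeks: 68 ÷ 7 = 9 remainder 5

9 weeks 5 days


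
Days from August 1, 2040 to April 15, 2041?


257 days

From August 1, 2040 to April 15, 2041
Rest of August 2040: 31 - 1 = 30
Full months: September 30, October 31, November 30, December 31, January 31, February 2041 28, March 31
Days into April 2041: 15
Total = 30 + 30 + 31 + 30 + 31 + 31 + 28 + 31 + 15 = 257 days


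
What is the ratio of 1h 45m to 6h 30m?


7:26 (0.27)

Duration 1: 105 minutes
Duration 2: 390 minutes
Ratio = 105:390
GCD = 15
Simplified = 7:26
As a decimal: 7/26 ≈ 0.27


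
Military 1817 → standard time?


6:17 PM

Hour: 18
18 - 12 = 6 → PM


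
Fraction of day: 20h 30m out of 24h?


Total minutes: 20×60 + 30 = 1230
Day = 24×60 = 1440 minutes
Fraction = 1230/1440 ≈ 0.8542
As a percentage: 1230/1440 × 100 ≈ 85.42%

0.8542 (85.42%)


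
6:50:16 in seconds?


Hours: 6 × 3600 = 21600
Minutes: 50 × 60 = 3000
Seconds: 16
Total = 21600 + 3000 + 16 = 24616

24616 seconds


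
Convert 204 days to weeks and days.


29 weeks 1 days

Weeks: 204 ÷ 7 = 29 remainder 1


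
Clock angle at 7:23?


Hour hand = 7×30 + 23×0.5 = 221.5°
Minute hand = 23×6 = 138°
Difference = |221.5 - 138| = 83.5°

83.5°


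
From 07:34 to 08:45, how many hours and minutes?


1h 11m

End time in minutes: 8×60 + 45 = 525
Start time in minutes: 7×60 + 34 = 454
Difference = 525 - 454 = 71 minutes
= 1 hours 11 minutes


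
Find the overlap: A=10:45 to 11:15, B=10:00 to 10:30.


Meeting A: 645-675 (in minutes from midnight)
Meeting B: 600-630
Overlap start = max(645, 600) = 645
Overlap end = min(675, 630) = 630
Overlap = max(0, 630 - 645) = 0 min

0 minutes


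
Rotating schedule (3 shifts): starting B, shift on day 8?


Shift C

Shifts: A, B, C
Start: B (index 1)
Day 8: (1 + 8 - 1) mod 3
= 8 mod 3
= 2
Index 2 → shift C


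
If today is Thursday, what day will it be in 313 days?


Tuesday

Start: Thursday (index 3)
(3 + 313) mod 7
= 316 mod 7
= 1
Index 1 → Tuesday


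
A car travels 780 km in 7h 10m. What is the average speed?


Distance: 780 km
Time: 7h 10m = 430 min = 430/60 = 43/6 hours
Speed = 780 ÷ (43/6) = 780 × 6 / 43 = 4680/43 ≈ 108.8 km/h

108.8 km/h


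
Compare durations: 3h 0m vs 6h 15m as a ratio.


Duration 1: 180 minutes
Duration 2: 375 minutes
Ratio = 180:375
GCD = 15
Simplified = 12:25
As a decimal: 12/25 = 0.48

12:25 (0.48)


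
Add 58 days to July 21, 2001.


September 17, 2001

Start: July 21, 2001
Add 58 days
July 21 → August 1: 31 - 21 + 1 = 11 days (58 - 11 = 47 left)
August 1 → September 1: 31 - 1 + 1 = 31 days (47 - 31 = 16 left)
September 1 + 16 = September 17, 2001


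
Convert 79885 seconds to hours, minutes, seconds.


22h 11m 25s

Hours: 79885 ÷ 3600 = 22 remainder 685
Minutes: 685 ÷ 60 = 11 remainder 25
Seconds: 25


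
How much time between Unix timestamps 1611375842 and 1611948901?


Difference = 1611948901 - 1611375842 = 573059 seconds
In hours: 573059 / 3600 ≈ 159.2
In days: 573059 / 86400 ≈ 6.63

573059 seconds (159.2 hours / 6.63 days)


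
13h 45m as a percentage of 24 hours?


0.5729 (57.29%)

Total minutes: 13×60 + 45 = 825
Day = 24×60 = 1440 minutes
Fraction = 825/1440 ≈ 0.5729
As a percentage: 825/1440 × 100 ≈ 57.29%


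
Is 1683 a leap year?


Rules: divisible by 4 AND (not by 100 OR by 400)
1683 ÷ 4 = 420 remainder 3 → not divisible by 4
Not divisible by 4 → not a leap year

No


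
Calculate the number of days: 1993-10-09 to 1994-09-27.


353 days

From October 9, 1993 to September 27, 1994
Rest of October 1993: 31 - 9 = 22
Full months: November 30, December 31, January 31, February 1994 28, March 31, April 30, May 31, June 30, July 31, August 31
Days into September 1994: 27
Total = 22 + 30 + 31 + 31 + 28 + 31 + 30 + 31 + 30 + 31 + 31 + 27 = 353 days


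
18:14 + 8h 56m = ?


03:10 (next day)

Start: 1094 minutes from midnight
Add: 536 minutes
Total: 1630 minutes
Hours: 1630 ÷ 60 = 27 remainder 10
27 ≥ 24 → 27 - 24 = 3 (next day)


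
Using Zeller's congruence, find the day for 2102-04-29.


Zeller's congruence:
q=29, m=4, k=2, j=21
h = (29 + ⌊13×5/5⌋ + 2 + ⌊2/4⌋ + ⌊21/4⌋ - 2×21) mod 7
= (29 + 13 + 2 + 0 + 5 - 42) mod 7
= 7 mod 7 = 0
h=0 → Saturday

Saturday


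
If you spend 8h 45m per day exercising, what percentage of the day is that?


Time: 525 minutes
Day: 1440 minutes
Percentage = (525/1440) × 100 ≈ 36.5%

36.5%


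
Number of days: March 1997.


31 days

Month: March (month 3)
March has 31 days


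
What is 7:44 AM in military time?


Input: 7:44 AM
AM hour stays: 7

07:44


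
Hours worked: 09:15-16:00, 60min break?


5h 45m (345 minutes)

Total time = (16×60+0) - (9×60+15)
= 960 - 555 = 405 min
Minus break: 405 - 60 = 345 min
= 5h 45m


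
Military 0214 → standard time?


2:14 AM

Hour: 2
2 < 12 → AM


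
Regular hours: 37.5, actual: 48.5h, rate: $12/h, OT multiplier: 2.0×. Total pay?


Regular: 37.5h × $12 = $450.00
Overtime: 48.5 - 37.5 = 11.0h
OT pay: 11.0h × $12 × 2.0 = $264.00
Total = $450.00 + $264.00 = $714.00

$714.00


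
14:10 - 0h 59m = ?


Start: 850 minutes from midnight
Subtract: 59 minutes
Remaining: 850 - 59 = 791
Hours: 13, Minutes: 11

13:11


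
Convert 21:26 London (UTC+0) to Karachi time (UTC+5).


02:26 (next day)

Time difference = UTC+5 - UTC+0 = +5 hours
New hour = (21 + 5) mod 24
= 26 mod 24 = 2
Minutes unchanged → 02:26; 26 ≥ 24 → next day


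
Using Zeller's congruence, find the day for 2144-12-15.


Tuesday

Zeller's congruence:
q=15, m=12, k=44, j=21
h = (15 + ⌊13×13/5⌋ + 44 + ⌊44/4⌋ + ⌊21/4⌋ - 2×21) mod 7
= (15 + 33 + 44 + 11 + 5 - 42) mod 7
= 66 mod 7 = 3
h=3 → Tuesday


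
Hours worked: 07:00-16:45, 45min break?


Total time = (16×60+45) - (7×60+0)
= 1005 - 420 = 585 min
Minus break: 585 - 45 = 540 min
= 9h 0m

9h 0m (540 minutes)


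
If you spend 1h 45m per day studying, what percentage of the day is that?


Time: 105 minutes
Day: 1440 minutes
Percentage = (105/1440) × 100 ≈ 7.3%

7.3%


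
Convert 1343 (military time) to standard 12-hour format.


Hour: 13
13 - 12 = 1 → PM

1:43 PM


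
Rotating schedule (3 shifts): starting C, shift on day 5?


Shift A

Shifts: A, B, C
Start: C (index 2)
Day 5: (2 + 5 - 1) mod 3
= 6 mod 3
= 0
Index 0 → shift A


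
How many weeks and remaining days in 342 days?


Weeks: 342 ÷ 7 = 48 remainder 6

48 weeks 6 days


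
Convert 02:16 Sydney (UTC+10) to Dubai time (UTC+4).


Time difference = UTC+4 - UTC+10 = -6 hours
New hour = (2 -6) mod 24
= -4 mod 24 = 20
Minutes unchanged → 20:16; -4 < 0 → previous day

20:16 (previous day)


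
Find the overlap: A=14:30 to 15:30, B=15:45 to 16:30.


0 minutes

Meeting A: 870-930 (in minutes from midnight)
Meeting B: 945-990
Overlap start = max(870, 945) = 945
Overlap end = min(930, 990) = 930
Overlap = max(0, 930 - 945) = 0 min


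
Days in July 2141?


31 days

Month: July (month 7)
July has 31 days


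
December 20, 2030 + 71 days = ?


Start: December 20, 2030
Add 71 days
December 20 → January 1: 31 - 20 + 1 = 12 days (71 - 12 = 59 left)
January 1 → February 1: 31 - 1 + 1 = 31 days (59 - 31 = 28 left)
February 1 → March 1: 28 - 1 + 1 = 28 days (28 - 28 = 0 left)
Land exactly on March 1, 2031

March 1, 2031


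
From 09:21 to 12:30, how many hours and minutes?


End time in minutes: 12×60 + 30 = 750
Start time in minutes: 9×60 + 21 = 561
Difference = 750 - 561 = 189 minutes
= 3 hours 9 minutes

3h 9m


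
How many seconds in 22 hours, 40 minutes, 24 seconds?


Hours: 22 × 3600 = 79200
Minutes: 40 × 60 = 2400
Seconds: 24
Total = 79200 + 2400 + 24 = 81624

81624 seconds


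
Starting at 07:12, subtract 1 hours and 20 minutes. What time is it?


Start: 432 minutes from midnight
Subtract: 80 minutes
Remaining: 432 - 80 = 352
Hours: 5, Minutes: 52

05:52


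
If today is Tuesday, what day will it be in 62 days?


Monday

Start: Tuesday (index 1)
(1 + 62) mod 7
= 63 mod 7
= 0
Index 0 → Monday


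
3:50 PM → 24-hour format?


Input: 3:50 PM
PM: 3 + 12 = 15

15:50


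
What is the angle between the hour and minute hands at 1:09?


Hour hand = 1×30 + 9×0.5 = 34.5°
Minute hand = 9×6 = 54°
Difference = |34.5 - 54| = 19.5°

19.5°


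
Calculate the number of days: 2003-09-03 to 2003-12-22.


From September 3, 2003 to December 22, 2003
Rest of September 2003: 30 - 3 = 27
Full months: October 31, November 30
Days into December 2003: 22
Total = 27 + 31 + 30 + 22 = 110 days

110 days


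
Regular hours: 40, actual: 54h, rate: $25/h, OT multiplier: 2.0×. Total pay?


$1700.00

Regular: 40h × $25 = $1000.00
Overtime: 54 - 40 = 14h
OT pay: 14h × $25 × 2.0 = $700.00
Total = $1000.00 + $700.00 = $1700.00


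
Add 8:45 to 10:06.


Start: 606 minutes from midnight
Add: 525 minutes
Total: 1131 minutes
Hours: 1131 ÷ 60 = 18 remainder 51

18:51


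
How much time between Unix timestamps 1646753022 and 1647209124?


Difference = 1647209124 - 1646753022 = 456102 seconds
In hours: 456102 / 3600 ≈ 126.7
In days: 456102 / 86400 ≈ 5.28

456102 seconds (126.7 hours / 5.28 days)


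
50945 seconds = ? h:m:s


14h 9m 5s

Hours: 50945 ÷ 3600 = 14 remainder 545
Minutes: 545 ÷ 60 = 9 remainder 5
Seconds: 5


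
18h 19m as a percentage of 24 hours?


0.7632 (76.32%)

Total minutes: 18×60 + 19 = 1099
Day = 24×60 = 1440 minutes
Fraction = 1099/1440 ≈ 0.7632
As a percentage: 1099/1440 × 100 ≈ 76.32%


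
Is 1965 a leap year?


Rules: divisible by 4 AND (not by 100 OR by 400)
1965 ÷ 4 = 491 remainder 1 → not divisible by 4
Not divisible by 4 → not a leap year

No


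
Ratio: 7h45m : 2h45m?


Duration 1: 465 minutes
Duration 2: 165 minutes
Ratio = 465:165
GCD = 15
Simplified = 31:11
As a decimal: 31/11 ≈ 2.82

31:11 (2.82)


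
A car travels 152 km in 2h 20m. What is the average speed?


Distance: 152 km
Time: 2h 20m = 140 min = 140/60 = 7/3 hours
Speed = 152 ÷ (7/3) = 152 × 3 / 7 = 456/7 ≈ 65.1 km/h

65.1 km/h


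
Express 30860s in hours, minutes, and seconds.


8h 34m 20s

Hours: 30860 ÷ 3600 = 8 remainder 2060
Minutes: 2060 ÷ 60 = 34 remainder 20
Seconds: 20


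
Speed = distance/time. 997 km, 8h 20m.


Distance: 997 km
Time: 8h 20m = 500 min = 500/60 = 25/3 hours
Speed = 997 ÷ (25/3) = 997 × 3 / 25 = 2991/25 ≈ 119.6 km/h

119.6 km/h


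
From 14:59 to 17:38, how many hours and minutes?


End time in minutes: 17×60 + 38 = 1058
Start time in minutes: 14×60 + 59 = 899
Difference = 1058 - 899 = 159 minutes
= 2 hours 39 minutes

2h 39m


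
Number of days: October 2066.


Month: October (month 10)
October has 31 days

31 days


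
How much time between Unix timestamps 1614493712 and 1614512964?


Difference = 1614512964 - 1614493712 = 19252 seconds
In hours: 19252 / 3600 ≈ 5.3
In days: 19252 / 86400 ≈ 0.22

19252 seconds (5.3 hours / 0.22 days)


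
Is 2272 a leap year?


Yes

Rules: divisible by 4 AND (not by 100 OR by 400)
2272 ÷ 4 = 568 exactly → divisible by 4
2272 ÷ 100 = 22 remainder 72 → not divisible by 100
Divisible by 4 but not by 100 → leap year


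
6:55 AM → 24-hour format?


Input: 6:55 AM
AM hour stays: 6

06:55


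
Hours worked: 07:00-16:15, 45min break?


Total time = (16×60+15) - (7×60+0)
= 975 - 420 = 555 min
Minus break: 555 - 45 = 510 min
= 8h 30m

8h 30m (510 minutes)


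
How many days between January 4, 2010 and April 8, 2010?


94 days

From January 4, 2010 to April 8, 2010
Rest of January 2010: 31 - 4 = 27
Full months: February 2010 28, March 31
Days into April 2010: 8
Total = 27 + 28 + 31 + 8 = 94 days


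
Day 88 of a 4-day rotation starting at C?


Shift B

Shifts: A, B, C, D
Start: C (index 2)
Day 88: (2 + 88 - 1) mod 4
= 89 mod 4
= 1
Index 1 → shift B


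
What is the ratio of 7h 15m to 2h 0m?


29:8 (3.63)

Duration 1: 435 minutes
Duration 2: 120 minutes
Ratio = 435:120
GCD = 15
Simplified = 29:8
As a decimal: 29/8 ≈ 3.63


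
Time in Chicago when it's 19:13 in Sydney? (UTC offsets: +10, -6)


Time difference = UTC-6 - UTC+10 = -16 hours
New hour = (19 -16) mod 24
= 3 mod 24 = 3
Minutes unchanged → 03:13

03:13


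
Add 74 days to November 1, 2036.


January 14, 2037

Start: November 1, 2036
Add 74 days
November 1 → December 1: 30 - 1 + 1 = 30 days (74 - 30 = 44 left)
December 1 → January 1: 31 - 1 + 1 = 31 days (44 - 31 = 13 left)
January 1 + 13 = January 14, 2037


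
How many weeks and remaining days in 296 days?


42 weeks 2 days

Weeks: 296 ÷ 7 = 42 remainder 2


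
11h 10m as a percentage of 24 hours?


0.4653 (46.53%)

Total minutes: 11×60 + 10 = 670
Day = 24×60 = 1440 minutes
Fraction = 670/1440 ≈ 0.4653
As a percentage: 670/1440 × 100 ≈ 46.53%


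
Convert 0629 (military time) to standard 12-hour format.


Hour: 6
6 < 12 → AM

6:29 AM


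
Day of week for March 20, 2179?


Saturday

Zeller's congruence:
q=20, m=3, k=79, j=21
h = (20 + ⌊13×4/5⌋ + 79 + ⌊79/4⌋ + ⌊21/4⌋ - 2×21) mod 7
= (20 + 10 + 79 + 19 + 5 - 42) mod 7
= 91 mod 7 = 0
h=0 → Saturday


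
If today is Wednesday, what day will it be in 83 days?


Tuesday

Start: Wednesday (index 2)
(2 + 83) mod 7
= 85 mod 7
= 1
Index 1 → Tuesday


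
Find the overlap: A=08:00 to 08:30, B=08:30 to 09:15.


Meeting A: 480-510 (in minutes from midnight)
Meeting B: 510-555
Overlap start = max(480, 510) = 510
Overlap end = min(510, 555) = 510
Overlap = max(0, 510 - 510) = 0 min

0 minutes


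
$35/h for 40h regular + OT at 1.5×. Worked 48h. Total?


$1820.00

Regular: 40h × $35 = $1400.00
Overtime: 48 - 40 = 8h
OT pay: 8h × $35 × 1.5 = $420.00
Total = $1400.00 + $420.00 = $1820.00


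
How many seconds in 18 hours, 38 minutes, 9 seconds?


67089 seconds

Hours: 18 × 3600 = 64800
Minutes: 38 × 60 = 2280
Seconds: 9
Total = 64800 + 2280 + 9 = 67089


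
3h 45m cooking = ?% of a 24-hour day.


Time: 225 minutes
Day: 1440 minutes
Percentage = (225/1440) × 100 ≈ 15.6%

15.6%


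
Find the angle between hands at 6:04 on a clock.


158.0°

Hour hand = 6×30 + 4×0.5 = 182.0°
Minute hand = 4×6 = 24°
Difference = |182.0 - 24| = 158.0°


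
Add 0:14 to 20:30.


Start: 1230 minutes from midnight
Add: 14 minutes
Total: 1244 minutes
Hours: 1244 ÷ 60 = 20 remainder 44

20:44


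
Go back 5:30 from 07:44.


02:14

Start: 464 minutes from midnight
Subtract: 330 minutes
Remaining: 464 - 330 = 134
Hours: 2, Minutes: 14


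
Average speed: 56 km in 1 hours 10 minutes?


48.0 km/h

Distance: 56 km
Time: 1h 10m = 70 min = 70/60 = 7/6 hours
Speed = 56 ÷ (7/6) = 56 × 6 / 7 = 336/7 = 48.0 km/h


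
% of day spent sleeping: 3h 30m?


14.6%

Time: 210 minutes
Day: 1440 minutes
Percentage = (210/1440) × 100 ≈ 14.6%


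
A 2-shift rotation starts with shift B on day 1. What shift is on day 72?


Shift A

Shifts: A, B
Start: B (index 1)
Day 72: (1 + 72 - 1) mod 2
= 72 mod 2
= 0
Index 0 → shift A


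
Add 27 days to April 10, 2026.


Start: April 10, 2026
Add 27 days
April 10 → May 1: 30 - 10 + 1 = 21 days (27 - 21 = 6 left)
May 1 + 6 = May 7, 2026

May 7, 2026


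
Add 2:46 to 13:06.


15:52

Start: 786 minutes from midnight
Add: 166 minutes
Total: 952 minutes
Hours: 952 ÷ 60 = 15 remainder 52


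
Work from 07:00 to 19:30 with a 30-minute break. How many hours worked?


Total time = (19×60+30) - (7×60+0)
= 1170 - 420 = 750 min
Minus break: 750 - 30 = 720 min
= 12h 0m

12h 0m (720 minutes)


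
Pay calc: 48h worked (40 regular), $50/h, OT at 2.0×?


$2800.00

Regular: 40h × $50 = $2000.00
Overtime: 48 - 40 = 8h
OT pay: 8h × $50 × 2.0 = $800.00
Total = $2000.00 + $800.00 = $2800.00


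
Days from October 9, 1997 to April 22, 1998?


From October 9, 1997 to April 22, 1998
Rest of October 1997: 31 - 9 = 22
Full months: November 30, December 31, January 31, February 1998 28, March 31
Days into April 1998: 22
Total = 22 + 30 + 31 + 31 + 28 + 31 + 22 = 195 days

195 days


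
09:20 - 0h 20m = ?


09:00

Start: 560 minutes from midnight
Subtract: 20 minutes
Remaining: 560 - 20 = 540
Hours: 9, Minutes: 0


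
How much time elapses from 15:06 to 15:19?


End time in minutes: 15×60 + 19 = 919
Start time in minutes: 15×60 + 6 = 906
Difference = 919 - 906 = 13 minutes
= 0 hours 13 minutes

0h 13m


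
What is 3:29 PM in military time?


15:29

Input: 3:29 PM
PM: 3 + 12 = 15


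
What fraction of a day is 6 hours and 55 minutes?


Total minutes: 6×60 + 55 = 415
Day = 24×60 = 1440 minutes
Fraction = 415/1440 ≈ 0.2882
As a percentage: 415/1440 × 100 ≈ 28.82%

0.2882 (28.82%)


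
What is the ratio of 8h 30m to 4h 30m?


Duration 1: 510 minutes
Duration 2: 270 minutes
Ratio = 510:270
GCD = 30
Simplified = 17:9
As a decimal: 17/9 ≈ 1.89

17:9 (1.89)


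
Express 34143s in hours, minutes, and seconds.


Hours: 34143 ÷ 3600 = 9 remainder 1743
Minutes: 1743 ÷ 60 = 29 remainder 3
Seconds: 3

9h 29m 3s


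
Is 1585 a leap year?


No

Rules: divisible by 4 AND (not by 100 OR by 400)
1585 ÷ 4 = 396 remainder 1 → not divisible by 4
Not divisible by 4 → not a leap year


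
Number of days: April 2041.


30 days

Month: April (month 4)
April has 30 days


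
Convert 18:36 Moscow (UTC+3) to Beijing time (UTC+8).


23:36

Time difference = UTC+8 - UTC+3 = +5 hours
New hour = (18 + 5) mod 24
= 23 mod 24 = 23
Minutes unchanged → 23:36


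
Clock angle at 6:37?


23.5°

Hour hand = 6×30 + 37×0.5 = 198.5°
Minute hand = 37×6 = 222°
Difference = |198.5 - 222| = 23.5°


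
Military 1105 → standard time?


11:05 AM

Hour: 11
11 < 12 → AM


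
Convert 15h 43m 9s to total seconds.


56589 seconds

Hours: 15 × 3600 = 54000
Minutes: 43 × 60 = 2580
Seconds: 9
Total = 54000 + 2580 + 9 = 56589


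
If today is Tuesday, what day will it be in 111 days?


Monday

Start: Tuesday (index 1)
(1 + 111) mod 7
= 112 mod 7
= 0
Index 0 → Monday


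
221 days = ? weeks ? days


31 weeks 4 days

Weeks: 221 ÷ 7 = 31 remainder 4


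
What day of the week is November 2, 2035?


Friday

Zeller's congruence:
q=2, m=11, k=35, j=20
h = (2 + ⌊13×12/5⌋ + 35 + ⌊35/4⌋ + ⌊20/4⌋ - 2×20) mod 7
= (2 + 31 + 35 + 8 + 5 - 40) mod 7
= 41 mod 7 = 6
h=6 → Friday


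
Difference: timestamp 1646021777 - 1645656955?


Difference = 1646021777 - 1645656955 = 364822 seconds
In hours: 364822 / 3600 ≈ 101.3
In days: 364822 / 86400 ≈ 4.22

364822 seconds (101.3 hours / 4.22 days)


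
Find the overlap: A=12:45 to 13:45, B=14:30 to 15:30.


0 minutes

Meeting A: 765-825 (in minutes from midnight)
Meeting B: 870-930
Overlap start = max(765, 870) = 870
Overlap end = min(825, 930) = 825
Overlap = max(0, 825 - 870) = 0 min


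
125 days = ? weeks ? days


17 weeks 6 days

Weeks: 125 ÷ 7 = 17 remainder 6


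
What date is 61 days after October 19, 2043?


December 19, 2043

Start: October 19, 2043
Add 61 days
October 19 → November 1: 31 - 19 + 1 = 13 days (61 - 13 = 48 left)
November 1 → December 1: 30 - 1 + 1 = 30 days (48 - 30 = 18 left)
December 1 + 18 = December 19, 2043


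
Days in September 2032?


Month: September (month 9)
September has 30 days

30 days


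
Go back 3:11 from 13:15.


Start: 795 minutes from midnight
Subtract: 191 minutes
Remaining: 795 - 191 = 604
Hours: 10, Minutes: 4

10:04


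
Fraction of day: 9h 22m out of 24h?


Total minutes: 9×60 + 22 = 562
Day = 24×60 = 1440 minutes
Fraction = 562/1440 ≈ 0.3903
As a percentage: 562/1440 × 100 ≈ 39.03%

0.3903 (39.03%)


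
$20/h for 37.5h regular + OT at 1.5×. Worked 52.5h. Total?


$1200.00

Regular: 37.5h × $20 = $750.00
Overtime: 52.5 - 37.5 = 15.0h
OT pay: 15.0h × $20 × 1.5 = $450.00
Total = $750.00 + $450.00 = $1200.00


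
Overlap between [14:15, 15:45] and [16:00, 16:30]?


Meeting A: 855-945 (in minutes from midnight)
Meeting B: 960-990
Overlap start = max(855, 960) = 960
Overlap end = min(945, 990) = 945
Overlap = max(0, 945 - 960) = 0 min

0 minutes


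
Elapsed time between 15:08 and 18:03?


2h 55m

End time in minutes: 18×60 + 3 = 1083
Start time in minutes: 15×60 + 8 = 908
Difference = 1083 - 908 = 175 minutes
= 2 hours 55 minutes


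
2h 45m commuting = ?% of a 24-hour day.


11.5%

Time: 165 minutes
Day: 1440 minutes
Percentage = (165/1440) × 100 ≈ 11.5%


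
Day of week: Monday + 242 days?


Start: Monday (index 0)
(0 + 242) mod 7
= 242 mod 7
= 4
Index 4 → Friday

Friday


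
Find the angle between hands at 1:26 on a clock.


113.0°

Hour hand = 1×30 + 26×0.5 = 43.0°
Minute hand = 26×6 = 156°
Difference = |43.0 - 156| = 113.0°


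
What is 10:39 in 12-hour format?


Hour: 10
10 < 12 → AM

10:39 AM


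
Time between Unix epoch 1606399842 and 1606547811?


147969 seconds (41.1 hours / 1.71 days)

Difference = 1606547811 - 1606399842 = 147969 seconds
In hours: 147969 / 3600 ≈ 41.1
In days: 147969 / 86400 ≈ 1.71


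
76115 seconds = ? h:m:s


Hours: 76115 ÷ 3600 = 21 remainder 515
Minutes: 515 ÷ 60 = 8 remainder 35
Seconds: 35

21h 8m 35s


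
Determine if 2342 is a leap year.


Rules: divisible by 4 AND (not by 100 OR by 400)
2342 ÷ 4 = 585 remainder 2 → not divisible by 4
Not divisible by 4 → not a leap year

No


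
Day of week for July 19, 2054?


Zeller's congruence:
q=19, m=7, k=54, j=20
h = (19 + ⌊13×8/5⌋ + 54 + ⌊54/4⌋ + ⌊20/4⌋ - 2×20) mod 7
= (19 + 20 + 54 + 13 + 5 - 40) mod 7
= 71 mod 7 = 1
h=1 → Sunday

Sunday


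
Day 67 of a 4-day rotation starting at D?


Shift B

Shifts: A, B, C, D
Start: D (index 3)
Day 67: (3 + 67 - 1) mod 4
= 69 mod 4
= 1
Index 1 → shift B


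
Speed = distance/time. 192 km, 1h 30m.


Distance: 192 km
Time: 1h 30m = 90 min = 90/60 = 3/2 hours
Speed = 192 ÷ (3/2) = 192 × 2 / 3 = 384/3 = 128.0 km/h

128.0 km/h


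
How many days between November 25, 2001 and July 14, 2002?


231 days

From November 25, 2001 to July 14, 2002
Rest of November 2001: 30 - 25 = 5
Full months: December 31, January 31, February 2002 28, March 31, April 30, May 31, June 30
Days into July 2002: 14
Total = 5 + 31 + 31 + 28 + 31 + 30 + 31 + 30 + 14 = 231 days


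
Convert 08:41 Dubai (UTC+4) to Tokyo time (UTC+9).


Time difference = UTC+9 - UTC+4 = +5 hours
New hour = (8 + 5) mod 24
= 13 mod 24 = 13
Minutes unchanged → 13:41

13:41


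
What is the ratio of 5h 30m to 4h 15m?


22:17 (1.29)

Duration 1: 330 minutes
Duration 2: 255 minutes
Ratio = 330:255
GCD = 15
Simplified = 22:17
As a decimal: 22/17 ≈ 1.29


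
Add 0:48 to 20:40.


21:28

Start: 1240 minutes from midnight
Add: 48 minutes
Total: 1288 minutes
Hours: 1288 ÷ 60 = 21 remainder 28


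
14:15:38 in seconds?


51338 seconds

Hours: 14 × 3600 = 50400
Minutes: 15 × 60 = 900
Seconds: 38
Total = 50400 + 900 + 38 = 51338


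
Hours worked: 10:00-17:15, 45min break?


6h 30m (390 minutes)

Total time = (17×60+15) - (10×60+0)
= 1035 - 600 = 435 min
Minus break: 435 - 45 = 390 min
= 6h 30m


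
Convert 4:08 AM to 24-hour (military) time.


Input: 4:08 AM
AM hour stays: 4

04:08


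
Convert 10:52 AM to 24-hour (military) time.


10:52

Input: 10:52 AM
AM hour stays: 10


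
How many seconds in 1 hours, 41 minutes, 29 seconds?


Hours: 1 × 3600 = 3600
Minutes: 41 × 60 = 2460
Seconds: 29
Total = 3600 + 2460 + 29 = 6089

6089 seconds


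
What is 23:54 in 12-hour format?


Hour: 23
23 - 12 = 11 → PM

11:54 PM


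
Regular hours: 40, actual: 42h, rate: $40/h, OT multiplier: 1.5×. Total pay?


$1720.00

Regular: 40h × $40 = $1600.00
Overtime: 42 - 40 = 2h
OT pay: 2h × $40 × 1.5 = $120.00
Total = $1600.00 + $120.00 = $1720.00


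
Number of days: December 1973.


31 days

Month: December (month 12)
December has 31 days


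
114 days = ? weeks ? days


16 weeks 2 days

Weeks: 114 ÷ 7 = 16 remainder 2


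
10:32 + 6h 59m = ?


17:31

Start: 632 minutes from midnight
Add: 419 minutes
Total: 1051 minutes
Hours: 1051 ÷ 60 = 17 remainder 31


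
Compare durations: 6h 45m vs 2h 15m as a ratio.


Duration 1: 405 minutes
Duration 2: 135 minutes
Ratio = 405:135
GCD = 135
Simplified = 3:1
As a decimal: 3/1 = 3.00

3:1 (3.00)


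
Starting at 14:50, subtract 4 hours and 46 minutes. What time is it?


Start: 890 minutes from midnight
Subtract: 286 minutes
Remaining: 890 - 286 = 604
Hours: 10, Minutes: 4

10:04


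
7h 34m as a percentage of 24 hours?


Total minutes: 7×60 + 34 = 454
Day = 24×60 = 1440 minutes
Fraction = 454/1440 ≈ 0.3153
As a percentage: 454/1440 × 100 ≈ 31.53%

0.3153 (31.53%)


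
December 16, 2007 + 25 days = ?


Start: December 16, 2007
Add 25 days
December 16 → January 1: 31 - 16 + 1 = 16 days (25 - 16 = 9 left)
January 1 + 9 = January 10, 2008

January 10, 2008


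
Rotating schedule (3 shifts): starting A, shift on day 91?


Shift A

Shifts: A, B, C
Start: A (index 0)
Day 91: (0 + 91 - 1) mod 3
= 90 mod 3
= 0
Index 0 → shift A


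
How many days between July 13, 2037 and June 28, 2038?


350 days

From July 13, 2037 to June 28, 2038
Rest of July 2037: 31 - 13 = 18
Full months: August 31, September 30, October 31, November 30, December 31, January 31, February 2038 28, March 31, April 30, May 31
Days into June 2038: 28
Total = 18 + 31 + 30 + 31 + 30 + 31 + 31 + 28 + 31 + 30 + 31 + 28 = 350 days


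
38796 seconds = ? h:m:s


10h 46m 36s

Hours: 38796 ÷ 3600 = 10 remainder 2796
Minutes: 2796 ÷ 60 = 46 remainder 36
Seconds: 36


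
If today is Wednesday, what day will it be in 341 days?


Start: Wednesday (index 2)
(2 + 341) mod 7
= 343 mod 7
= 0
Index 0 → Monday

Monday


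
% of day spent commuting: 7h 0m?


29.2%

Time: 420 minutes
Day: 1440 minutes
Percentage = (420/1440) × 100 ≈ 29.2%


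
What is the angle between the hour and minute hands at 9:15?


Hour hand = 9×30 + 15×0.5 = 277.5°
Minute hand = 15×6 = 90°
Difference = |277.5 - 90| = 187.5°
Since > 180°: 360 - 187.5 = 172.5°

172.5°


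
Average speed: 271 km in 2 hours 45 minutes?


Distance: 271 km
Time: 2h 45m = 165 min = 165/60 = 11/4 hours
Speed = 271 ÷ (11/4) = 271 × 4 / 11 = 1084/11 ≈ 98.5 km/h

98.5 km/h


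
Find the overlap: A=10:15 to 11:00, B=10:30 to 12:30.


Meeting A: 615-660 (in minutes from midnight)
Meeting B: 630-750
Overlap start = max(615, 630) = 630
Overlap end = min(660, 750) = 660
Overlap = max(0, 660 - 630) = 30 min

30 minutes


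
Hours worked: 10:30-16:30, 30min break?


Total time = (16×60+30) - (10×60+30)
= 990 - 630 = 360 min
Minus break: 360 - 30 = 330 min
= 5h 30m

5h 30m (330 minutes)


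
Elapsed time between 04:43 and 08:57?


End time in minutes: 8×60 + 57 = 537
Start time in minutes: 4×60 + 43 = 283
Difference = 537 - 283 = 254 minutes
= 4 hours 14 minutes

4h 14m


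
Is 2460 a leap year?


Yes

Rules: divisible by 4 AND (not by 100 OR by 400)
2460 ÷ 4 = 615 exactly → divisible by 4
2460 ÷ 100 = 24 remainder 60 → not divisible by 100
Divisible by 4 but not by 100 → leap year


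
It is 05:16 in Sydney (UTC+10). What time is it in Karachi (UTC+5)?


Time difference = UTC+5 - UTC+10 = -5 hours
New hour = (5 -5) mod 24
= 0 mod 24 = 0
Minutes unchanged → 00:16

00:16


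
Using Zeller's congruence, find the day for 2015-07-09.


Zeller's congruence:
q=9, m=7, k=15, j=20
h = (9 + ⌊13×8/5⌋ + 15 + ⌊15/4⌋ + ⌊20/4⌋ - 2×20) mod 7
= (9 + 20 + 15 + 3 + 5 - 40) mod 7
= 12 mod 7 = 5
h=5 → Thursday

Thursday


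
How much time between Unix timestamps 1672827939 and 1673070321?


Difference = 1673070321 - 1672827939 = 242382 seconds
In hours: 242382 / 3600 ≈ 67.3
In days: 242382 / 86400 ≈ 2.81

242382 seconds (67.3 hours / 2.81 days)


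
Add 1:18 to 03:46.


Start: 226 minutes from midnight
Add: 78 minutes
Total: 304 minutes
Hours: 304 ÷ 60 = 5 remainder 4

05:04


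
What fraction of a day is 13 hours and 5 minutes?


Total minutes: 13×60 + 5 = 785
Day = 24×60 = 1440 minutes
Fraction = 785/1440 ≈ 0.5451
As a percentage: 785/1440 × 100 ≈ 54.51%

0.5451 (54.51%)


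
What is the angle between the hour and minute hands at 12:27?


148.5°

Hour hand (12 ≡ 0 on the dial): 0×30 + 27×0.5 = 13.5°
Minute hand = 27×6 = 162°
Difference = |13.5 - 162| = 148.5°


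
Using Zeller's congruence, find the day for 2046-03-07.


Zeller's congruence:
q=7, m=3, k=46, j=20
h = (7 + ⌊13×4/5⌋ + 46 + ⌊46/4⌋ + ⌊20/4⌋ - 2×20) mod 7
= (7 + 10 + 46 + 11 + 5 - 40) mod 7
= 39 mod 7 = 4
h=4 → Wednesday

Wednesday


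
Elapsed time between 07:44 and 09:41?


1h 57m

End time in minutes: 9×60 + 41 = 581
Start time in minutes: 7×60 + 44 = 464
Difference = 581 - 464 = 117 minutes
= 1 hours 57 minutes


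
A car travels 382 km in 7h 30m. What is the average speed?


Distance: 382 km
Time: 7h 30m = 450 min = 450/60 = 15/2 hours
Speed = 382 ÷ (15/2) = 382 × 2 / 15 = 764/15 ≈ 50.9 km/h

50.9 km/h


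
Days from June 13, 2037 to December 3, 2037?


173 days

From June 13, 2037 to December 3, 2037
Rest of June 2037: 30 - 13 = 17
Full months: July 31, August 31, September 30, October 31, November 30
Days into December 2037: 3
Total = 17 + 31 + 31 + 30 + 31 + 30 + 3 = 173 days


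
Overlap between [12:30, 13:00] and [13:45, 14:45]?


Meeting A: 750-780 (in minutes from midnight)
Meeting B: 825-885
Overlap start = max(750, 825) = 825
Overlap end = min(780, 885) = 780
Overlap = max(0, 780 - 825) = 0 min

0 minutes


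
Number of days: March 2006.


31 days

Month: March (month 3)
March has 31 days


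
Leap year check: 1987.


No

Rules: divisible by 4 AND (not by 100 OR by 400)
1987 ÷ 4 = 496 remainder 3 → not divisible by 4
Not divisible by 4 → not a leap year


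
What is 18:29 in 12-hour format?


Hour: 18
18 - 12 = 6 → PM

6:29 PM


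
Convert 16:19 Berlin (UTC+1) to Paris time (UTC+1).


16:19

Time difference = UTC+1 - UTC+1 = +0 hours
New hour = (16 + 0) mod 24
= 16 mod 24 = 16
Minutes unchanged → 16:19


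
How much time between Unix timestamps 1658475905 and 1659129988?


Difference = 1659129988 - 1658475905 = 654083 seconds
In hours: 654083 / 3600 ≈ 181.7
In days: 654083 / 86400 ≈ 7.57

654083 seconds (181.7 hours / 7.57 days)


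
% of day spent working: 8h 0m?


33.3%

Time: 480 minutes
Day: 1440 minutes
Percentage = (480/1440) × 100 ≈ 33.3%


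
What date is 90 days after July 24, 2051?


Start: July 24, 2051
Add 90 days
July 24 → August 1: 31 - 24 + 1 = 8 days (90 - 8 = 82 left)
August 1 → September 1: 31 - 1 + 1 = 31 days (82 - 31 = 51 left)
September 1 → October 1: 30 - 1 + 1 = 30 days (51 - 30 = 21 left)
October 1 + 21 = October 22, 2051

October 22, 2051


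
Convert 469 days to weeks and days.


Weeks: 469 ÷ 7 = 67 remainder 0

67 weeks 0 days


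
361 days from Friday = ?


Start: Friday (index 4)
(4 + 361) mod 7
= 365 mod 7
= 1
Index 1 → Tuesday

Tuesday


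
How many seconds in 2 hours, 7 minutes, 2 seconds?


Hours: 2 × 3600 = 7200
Minutes: 7 × 60 = 420
Seconds: 2
Total = 7200 + 420 + 2 = 7622

7622 seconds


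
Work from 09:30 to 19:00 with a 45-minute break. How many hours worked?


Total time = (19×60+0) - (9×60+30)
= 1140 - 570 = 570 min
Minus break: 570 - 45 = 525 min
= 8h 45m

8h 45m (525 minutes)


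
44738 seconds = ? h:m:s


Hours: 44738 ÷ 3600 = 12 remainder 1538
Minutes: 1538 ÷ 60 = 25 remainder 38
Seconds: 38

12h 25m 38s


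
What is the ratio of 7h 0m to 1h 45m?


Duration 1: 420 minutes
Duration 2: 105 minutes
Ratio = 420:105
GCD = 105
Simplified = 4:1
As a decimal: 4/1 = 4.00

4:1 (4.00)


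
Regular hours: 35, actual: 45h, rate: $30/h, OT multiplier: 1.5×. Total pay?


Regular: 35h × $30 = $1050.00
Overtime: 45 - 35 = 10h
OT pay: 10h × $30 × 1.5 = $450.00
Total = $1050.00 + $450.00 = $1500.00

$1500.00


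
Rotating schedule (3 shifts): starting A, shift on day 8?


Shifts: A, B, C
Start: A (index 0)
Day 8: (0 + 8 - 1) mod 3
= 7 mod 3
= 1
Index 1 → shift B

Shift B


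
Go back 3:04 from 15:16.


12:12

Start: 916 minutes from midnight
Subtract: 184 minutes
Remaining: 916 - 184 = 732
Hours: 12, Minutes: 12


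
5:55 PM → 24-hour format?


17:55

Input: 5:55 PM
PM: 5 + 12 = 17


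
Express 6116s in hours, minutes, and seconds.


1h 41m 56s

Hours: 6116 ÷ 3600 = 1 remainder 2516
Minutes: 2516 ÷ 60 = 41 remainder 56
Seconds: 56


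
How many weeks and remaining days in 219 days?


31 weeks 2 days

Weeks: 219 ÷ 7 = 31 remainder 2


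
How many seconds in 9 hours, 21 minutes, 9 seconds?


33669 seconds

Hours: 9 × 3600 = 32400
Minutes: 21 × 60 = 1260
Seconds: 9
Total = 32400 + 1260 + 9 = 33669


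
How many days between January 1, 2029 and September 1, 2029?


From January 1, 2029 to September 1, 2029
Rest of January 2029: 31 - 1 = 30
Full months: February 2029 28, March 31, April 30, May 31, June 30, July 31, August 31
Days into September 2029: 1
Total = 30 + 28 + 31 + 30 + 31 + 30 + 31 + 31 + 1 = 243 days

243 days


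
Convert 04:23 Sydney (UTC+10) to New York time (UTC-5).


Time difference = UTC-5 - UTC+10 = -15 hours
New hour = (4 -15) mod 24
= -11 mod 24 = 13
Minutes unchanged → 13:23; -11 < 0 → previous day

13:23 (previous day)


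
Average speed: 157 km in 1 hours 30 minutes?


104.7 km/h

Distance: 157 km
Time: 1h 30m = 90 min = 90/60 = 3/2 hours
Speed = 157 ÷ (3/2) = 157 × 2 / 3 = 314/3 ≈ 104.7 km/h


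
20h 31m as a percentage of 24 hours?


Total minutes: 20×60 + 31 = 1231
Day = 24×60 = 1440 minutes
Fraction = 1231/1440 ≈ 0.8549
As a percentage: 1231/1440 × 100 ≈ 85.49%

0.8549 (85.49%)


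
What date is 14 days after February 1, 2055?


February 15, 2055

Start: February 1, 2055
Add 14 days
February 1 + 14 = February 15, 2055


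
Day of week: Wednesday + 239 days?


Start: Wednesday (index 2)
(2 + 239) mod 7
= 241 mod 7
= 3
Index 3 → Thursday

Thursday


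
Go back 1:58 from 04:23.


Start: 263 minutes from midnight
Subtract: 118 minutes
Remaining: 263 - 118 = 145
Hours: 2, Minutes: 25

02:25


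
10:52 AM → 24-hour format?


10:52

Input: 10:52 AM
AM hour stays: 10


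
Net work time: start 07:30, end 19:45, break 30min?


Total time = (19×60+45) - (7×60+30)
= 1185 - 450 = 735 min
Minus break: 735 - 30 = 705 min
= 11h 45m

11h 45m (705 minutes)


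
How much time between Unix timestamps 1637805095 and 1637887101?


82006 seconds (22.8 hours / 0.95 days)

Difference = 1637887101 - 1637805095 = 82006 seconds
In hours: 82006 / 3600 ≈ 22.8
In days: 82006 / 86400 ≈ 0.95


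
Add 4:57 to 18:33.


Start: 1113 minutes from midnight
Add: 297 minutes
Total: 1410 minutes
Hours: 1410 ÷ 60 = 23 remainder 30

23:30


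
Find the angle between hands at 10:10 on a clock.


115.0°

Hour hand = 10×30 + 10×0.5 = 305.0°
Minute hand = 10×6 = 60°
Difference = |305.0 - 60| = 245.0°
Since > 180°: 360 - 245.0 = 115.0°


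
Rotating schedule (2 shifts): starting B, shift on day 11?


Shifts: A, B
Start: B (index 1)
Day 11: (1 + 11 - 1) mod 2
= 11 mod 2
= 1
Index 1 → shift B

Shift B
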